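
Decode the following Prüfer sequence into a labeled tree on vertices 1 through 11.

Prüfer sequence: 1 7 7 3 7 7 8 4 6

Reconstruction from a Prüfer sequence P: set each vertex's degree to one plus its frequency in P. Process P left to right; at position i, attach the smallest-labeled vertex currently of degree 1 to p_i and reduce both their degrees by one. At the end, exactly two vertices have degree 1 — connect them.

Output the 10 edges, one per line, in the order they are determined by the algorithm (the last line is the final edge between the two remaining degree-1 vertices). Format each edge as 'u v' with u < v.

Initial degrees: {1:2, 2:1, 3:2, 4:2, 5:1, 6:2, 7:5, 8:2, 9:1, 10:1, 11:1}
Step 1: smallest deg-1 vertex = 2, p_1 = 1. Add edge {1,2}. Now deg[2]=0, deg[1]=1.
Step 2: smallest deg-1 vertex = 1, p_2 = 7. Add edge {1,7}. Now deg[1]=0, deg[7]=4.
Step 3: smallest deg-1 vertex = 5, p_3 = 7. Add edge {5,7}. Now deg[5]=0, deg[7]=3.
Step 4: smallest deg-1 vertex = 9, p_4 = 3. Add edge {3,9}. Now deg[9]=0, deg[3]=1.
Step 5: smallest deg-1 vertex = 3, p_5 = 7. Add edge {3,7}. Now deg[3]=0, deg[7]=2.
Step 6: smallest deg-1 vertex = 10, p_6 = 7. Add edge {7,10}. Now deg[10]=0, deg[7]=1.
Step 7: smallest deg-1 vertex = 7, p_7 = 8. Add edge {7,8}. Now deg[7]=0, deg[8]=1.
Step 8: smallest deg-1 vertex = 8, p_8 = 4. Add edge {4,8}. Now deg[8]=0, deg[4]=1.
Step 9: smallest deg-1 vertex = 4, p_9 = 6. Add edge {4,6}. Now deg[4]=0, deg[6]=1.
Final: two remaining deg-1 vertices are 6, 11. Add edge {6,11}.

Answer: 1 2
1 7
5 7
3 9
3 7
7 10
7 8
4 8
4 6
6 11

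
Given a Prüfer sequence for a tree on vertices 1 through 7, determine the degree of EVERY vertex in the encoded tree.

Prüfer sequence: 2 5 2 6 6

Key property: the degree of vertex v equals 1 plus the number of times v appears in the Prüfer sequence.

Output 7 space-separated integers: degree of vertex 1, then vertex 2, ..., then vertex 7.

Answer: 1 3 1 1 2 3 1

Derivation:
p_1 = 2: count[2] becomes 1
p_2 = 5: count[5] becomes 1
p_3 = 2: count[2] becomes 2
p_4 = 6: count[6] becomes 1
p_5 = 6: count[6] becomes 2
Degrees (1 + count): deg[1]=1+0=1, deg[2]=1+2=3, deg[3]=1+0=1, deg[4]=1+0=1, deg[5]=1+1=2, deg[6]=1+2=3, deg[7]=1+0=1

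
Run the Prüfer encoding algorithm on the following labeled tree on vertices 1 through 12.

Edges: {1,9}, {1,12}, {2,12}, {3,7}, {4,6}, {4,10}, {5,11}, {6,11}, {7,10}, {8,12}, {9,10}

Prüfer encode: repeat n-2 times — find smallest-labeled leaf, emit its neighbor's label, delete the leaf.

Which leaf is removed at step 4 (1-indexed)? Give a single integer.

Answer: 7

Derivation:
Step 1: current leaves = {2,3,5,8}. Remove leaf 2 (neighbor: 12).
Step 2: current leaves = {3,5,8}. Remove leaf 3 (neighbor: 7).
Step 3: current leaves = {5,7,8}. Remove leaf 5 (neighbor: 11).
Step 4: current leaves = {7,8,11}. Remove leaf 7 (neighbor: 10).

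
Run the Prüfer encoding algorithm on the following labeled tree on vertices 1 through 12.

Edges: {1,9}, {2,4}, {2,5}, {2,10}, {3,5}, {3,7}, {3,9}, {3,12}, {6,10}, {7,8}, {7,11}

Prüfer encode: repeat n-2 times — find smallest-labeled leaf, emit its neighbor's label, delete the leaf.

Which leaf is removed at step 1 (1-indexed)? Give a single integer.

Step 1: current leaves = {1,4,6,8,11,12}. Remove leaf 1 (neighbor: 9).

Answer: 1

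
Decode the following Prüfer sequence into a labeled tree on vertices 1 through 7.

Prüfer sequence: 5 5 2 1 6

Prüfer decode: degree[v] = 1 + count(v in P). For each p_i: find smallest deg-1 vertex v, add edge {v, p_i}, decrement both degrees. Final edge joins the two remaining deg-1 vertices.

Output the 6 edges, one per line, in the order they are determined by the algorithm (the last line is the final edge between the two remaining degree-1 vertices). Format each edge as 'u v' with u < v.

Initial degrees: {1:2, 2:2, 3:1, 4:1, 5:3, 6:2, 7:1}
Step 1: smallest deg-1 vertex = 3, p_1 = 5. Add edge {3,5}. Now deg[3]=0, deg[5]=2.
Step 2: smallest deg-1 vertex = 4, p_2 = 5. Add edge {4,5}. Now deg[4]=0, deg[5]=1.
Step 3: smallest deg-1 vertex = 5, p_3 = 2. Add edge {2,5}. Now deg[5]=0, deg[2]=1.
Step 4: smallest deg-1 vertex = 2, p_4 = 1. Add edge {1,2}. Now deg[2]=0, deg[1]=1.
Step 5: smallest deg-1 vertex = 1, p_5 = 6. Add edge {1,6}. Now deg[1]=0, deg[6]=1.
Final: two remaining deg-1 vertices are 6, 7. Add edge {6,7}.

Answer: 3 5
4 5
2 5
1 2
1 6
6 7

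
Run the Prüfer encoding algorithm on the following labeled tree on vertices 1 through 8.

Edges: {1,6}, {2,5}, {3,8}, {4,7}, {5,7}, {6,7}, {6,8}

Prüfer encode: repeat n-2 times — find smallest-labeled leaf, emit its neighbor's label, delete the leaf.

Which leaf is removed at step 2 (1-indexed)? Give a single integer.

Step 1: current leaves = {1,2,3,4}. Remove leaf 1 (neighbor: 6).
Step 2: current leaves = {2,3,4}. Remove leaf 2 (neighbor: 5).

Answer: 2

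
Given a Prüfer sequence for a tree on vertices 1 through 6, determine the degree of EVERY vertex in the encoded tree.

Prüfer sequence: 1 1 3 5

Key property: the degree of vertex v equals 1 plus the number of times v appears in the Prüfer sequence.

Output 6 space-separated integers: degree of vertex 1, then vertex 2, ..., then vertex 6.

p_1 = 1: count[1] becomes 1
p_2 = 1: count[1] becomes 2
p_3 = 3: count[3] becomes 1
p_4 = 5: count[5] becomes 1
Degrees (1 + count): deg[1]=1+2=3, deg[2]=1+0=1, deg[3]=1+1=2, deg[4]=1+0=1, deg[5]=1+1=2, deg[6]=1+0=1

Answer: 3 1 2 1 2 1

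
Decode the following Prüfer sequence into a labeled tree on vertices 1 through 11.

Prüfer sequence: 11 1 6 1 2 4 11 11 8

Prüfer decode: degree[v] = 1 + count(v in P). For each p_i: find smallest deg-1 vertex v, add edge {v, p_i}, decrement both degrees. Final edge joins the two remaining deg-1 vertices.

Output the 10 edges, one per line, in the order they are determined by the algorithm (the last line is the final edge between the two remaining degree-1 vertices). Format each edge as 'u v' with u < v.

Initial degrees: {1:3, 2:2, 3:1, 4:2, 5:1, 6:2, 7:1, 8:2, 9:1, 10:1, 11:4}
Step 1: smallest deg-1 vertex = 3, p_1 = 11. Add edge {3,11}. Now deg[3]=0, deg[11]=3.
Step 2: smallest deg-1 vertex = 5, p_2 = 1. Add edge {1,5}. Now deg[5]=0, deg[1]=2.
Step 3: smallest deg-1 vertex = 7, p_3 = 6. Add edge {6,7}. Now deg[7]=0, deg[6]=1.
Step 4: smallest deg-1 vertex = 6, p_4 = 1. Add edge {1,6}. Now deg[6]=0, deg[1]=1.
Step 5: smallest deg-1 vertex = 1, p_5 = 2. Add edge {1,2}. Now deg[1]=0, deg[2]=1.
Step 6: smallest deg-1 vertex = 2, p_6 = 4. Add edge {2,4}. Now deg[2]=0, deg[4]=1.
Step 7: smallest deg-1 vertex = 4, p_7 = 11. Add edge {4,11}. Now deg[4]=0, deg[11]=2.
Step 8: smallest deg-1 vertex = 9, p_8 = 11. Add edge {9,11}. Now deg[9]=0, deg[11]=1.
Step 9: smallest deg-1 vertex = 10, p_9 = 8. Add edge {8,10}. Now deg[10]=0, deg[8]=1.
Final: two remaining deg-1 vertices are 8, 11. Add edge {8,11}.

Answer: 3 11
1 5
6 7
1 6
1 2
2 4
4 11
9 11
8 10
8 11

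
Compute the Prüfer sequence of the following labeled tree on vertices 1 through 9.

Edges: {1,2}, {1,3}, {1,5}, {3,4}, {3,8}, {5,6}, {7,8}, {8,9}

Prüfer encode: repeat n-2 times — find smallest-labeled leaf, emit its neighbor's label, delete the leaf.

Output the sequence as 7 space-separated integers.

Step 1: leaves = {2,4,6,7,9}. Remove smallest leaf 2, emit neighbor 1.
Step 2: leaves = {4,6,7,9}. Remove smallest leaf 4, emit neighbor 3.
Step 3: leaves = {6,7,9}. Remove smallest leaf 6, emit neighbor 5.
Step 4: leaves = {5,7,9}. Remove smallest leaf 5, emit neighbor 1.
Step 5: leaves = {1,7,9}. Remove smallest leaf 1, emit neighbor 3.
Step 6: leaves = {3,7,9}. Remove smallest leaf 3, emit neighbor 8.
Step 7: leaves = {7,9}. Remove smallest leaf 7, emit neighbor 8.
Done: 2 vertices remain (8, 9). Sequence = [1 3 5 1 3 8 8]

Answer: 1 3 5 1 3 8 8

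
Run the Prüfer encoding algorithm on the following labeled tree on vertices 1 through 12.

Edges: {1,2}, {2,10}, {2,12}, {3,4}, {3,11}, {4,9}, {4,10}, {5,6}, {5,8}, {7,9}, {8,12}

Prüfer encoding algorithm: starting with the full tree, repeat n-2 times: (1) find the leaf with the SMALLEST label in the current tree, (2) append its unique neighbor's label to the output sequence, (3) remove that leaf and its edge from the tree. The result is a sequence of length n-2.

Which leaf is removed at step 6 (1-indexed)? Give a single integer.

Step 1: current leaves = {1,6,7,11}. Remove leaf 1 (neighbor: 2).
Step 2: current leaves = {6,7,11}. Remove leaf 6 (neighbor: 5).
Step 3: current leaves = {5,7,11}. Remove leaf 5 (neighbor: 8).
Step 4: current leaves = {7,8,11}. Remove leaf 7 (neighbor: 9).
Step 5: current leaves = {8,9,11}. Remove leaf 8 (neighbor: 12).
Step 6: current leaves = {9,11,12}. Remove leaf 9 (neighbor: 4).

Answer: 9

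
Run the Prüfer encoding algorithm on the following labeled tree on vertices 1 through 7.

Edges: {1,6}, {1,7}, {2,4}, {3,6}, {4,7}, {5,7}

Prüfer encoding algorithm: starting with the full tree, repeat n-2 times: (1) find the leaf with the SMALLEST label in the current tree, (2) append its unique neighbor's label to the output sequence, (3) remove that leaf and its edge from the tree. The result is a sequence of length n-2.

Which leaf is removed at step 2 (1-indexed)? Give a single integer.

Answer: 3

Derivation:
Step 1: current leaves = {2,3,5}. Remove leaf 2 (neighbor: 4).
Step 2: current leaves = {3,4,5}. Remove leaf 3 (neighbor: 6).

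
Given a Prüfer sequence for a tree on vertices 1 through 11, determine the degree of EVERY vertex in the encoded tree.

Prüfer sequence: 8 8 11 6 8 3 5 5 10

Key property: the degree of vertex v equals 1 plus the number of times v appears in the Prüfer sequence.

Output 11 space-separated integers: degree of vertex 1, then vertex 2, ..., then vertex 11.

Answer: 1 1 2 1 3 2 1 4 1 2 2

Derivation:
p_1 = 8: count[8] becomes 1
p_2 = 8: count[8] becomes 2
p_3 = 11: count[11] becomes 1
p_4 = 6: count[6] becomes 1
p_5 = 8: count[8] becomes 3
p_6 = 3: count[3] becomes 1
p_7 = 5: count[5] becomes 1
p_8 = 5: count[5] becomes 2
p_9 = 10: count[10] becomes 1
Degrees (1 + count): deg[1]=1+0=1, deg[2]=1+0=1, deg[3]=1+1=2, deg[4]=1+0=1, deg[5]=1+2=3, deg[6]=1+1=2, deg[7]=1+0=1, deg[8]=1+3=4, deg[9]=1+0=1, deg[10]=1+1=2, deg[11]=1+1=2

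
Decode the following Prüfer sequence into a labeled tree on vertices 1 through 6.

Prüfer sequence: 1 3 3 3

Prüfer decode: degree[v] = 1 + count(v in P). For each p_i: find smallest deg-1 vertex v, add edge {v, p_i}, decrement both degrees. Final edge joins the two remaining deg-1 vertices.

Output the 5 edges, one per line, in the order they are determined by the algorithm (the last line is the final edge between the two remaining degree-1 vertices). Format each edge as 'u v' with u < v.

Initial degrees: {1:2, 2:1, 3:4, 4:1, 5:1, 6:1}
Step 1: smallest deg-1 vertex = 2, p_1 = 1. Add edge {1,2}. Now deg[2]=0, deg[1]=1.
Step 2: smallest deg-1 vertex = 1, p_2 = 3. Add edge {1,3}. Now deg[1]=0, deg[3]=3.
Step 3: smallest deg-1 vertex = 4, p_3 = 3. Add edge {3,4}. Now deg[4]=0, deg[3]=2.
Step 4: smallest deg-1 vertex = 5, p_4 = 3. Add edge {3,5}. Now deg[5]=0, deg[3]=1.
Final: two remaining deg-1 vertices are 3, 6. Add edge {3,6}.

Answer: 1 2
1 3
3 4
3 5
3 6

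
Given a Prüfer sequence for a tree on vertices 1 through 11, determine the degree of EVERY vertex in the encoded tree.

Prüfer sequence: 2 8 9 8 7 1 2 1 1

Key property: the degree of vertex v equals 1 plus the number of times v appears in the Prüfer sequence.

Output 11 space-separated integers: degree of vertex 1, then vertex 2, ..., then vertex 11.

Answer: 4 3 1 1 1 1 2 3 2 1 1

Derivation:
p_1 = 2: count[2] becomes 1
p_2 = 8: count[8] becomes 1
p_3 = 9: count[9] becomes 1
p_4 = 8: count[8] becomes 2
p_5 = 7: count[7] becomes 1
p_6 = 1: count[1] becomes 1
p_7 = 2: count[2] becomes 2
p_8 = 1: count[1] becomes 2
p_9 = 1: count[1] becomes 3
Degrees (1 + count): deg[1]=1+3=4, deg[2]=1+2=3, deg[3]=1+0=1, deg[4]=1+0=1, deg[5]=1+0=1, deg[6]=1+0=1, deg[7]=1+1=2, deg[8]=1+2=3, deg[9]=1+1=2, deg[10]=1+0=1, deg[11]=1+0=1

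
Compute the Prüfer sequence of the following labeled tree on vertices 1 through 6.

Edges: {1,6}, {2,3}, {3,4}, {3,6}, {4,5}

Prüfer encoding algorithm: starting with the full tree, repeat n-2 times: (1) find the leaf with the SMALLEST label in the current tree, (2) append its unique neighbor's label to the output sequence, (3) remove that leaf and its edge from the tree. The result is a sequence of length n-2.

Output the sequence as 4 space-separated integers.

Step 1: leaves = {1,2,5}. Remove smallest leaf 1, emit neighbor 6.
Step 2: leaves = {2,5,6}. Remove smallest leaf 2, emit neighbor 3.
Step 3: leaves = {5,6}. Remove smallest leaf 5, emit neighbor 4.
Step 4: leaves = {4,6}. Remove smallest leaf 4, emit neighbor 3.
Done: 2 vertices remain (3, 6). Sequence = [6 3 4 3]

Answer: 6 3 4 3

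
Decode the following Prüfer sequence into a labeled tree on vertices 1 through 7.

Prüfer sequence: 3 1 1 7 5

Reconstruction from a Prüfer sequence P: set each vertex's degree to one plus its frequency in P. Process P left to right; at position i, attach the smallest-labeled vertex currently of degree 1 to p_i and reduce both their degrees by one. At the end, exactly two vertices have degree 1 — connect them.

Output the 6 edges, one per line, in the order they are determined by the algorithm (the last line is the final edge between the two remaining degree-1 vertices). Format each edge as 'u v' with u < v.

Answer: 2 3
1 3
1 4
1 7
5 6
5 7

Derivation:
Initial degrees: {1:3, 2:1, 3:2, 4:1, 5:2, 6:1, 7:2}
Step 1: smallest deg-1 vertex = 2, p_1 = 3. Add edge {2,3}. Now deg[2]=0, deg[3]=1.
Step 2: smallest deg-1 vertex = 3, p_2 = 1. Add edge {1,3}. Now deg[3]=0, deg[1]=2.
Step 3: smallest deg-1 vertex = 4, p_3 = 1. Add edge {1,4}. Now deg[4]=0, deg[1]=1.
Step 4: smallest deg-1 vertex = 1, p_4 = 7. Add edge {1,7}. Now deg[1]=0, deg[7]=1.
Step 5: smallest deg-1 vertex = 6, p_5 = 5. Add edge {5,6}. Now deg[6]=0, deg[5]=1.
Final: two remaining deg-1 vertices are 5, 7. Add edge {5,7}.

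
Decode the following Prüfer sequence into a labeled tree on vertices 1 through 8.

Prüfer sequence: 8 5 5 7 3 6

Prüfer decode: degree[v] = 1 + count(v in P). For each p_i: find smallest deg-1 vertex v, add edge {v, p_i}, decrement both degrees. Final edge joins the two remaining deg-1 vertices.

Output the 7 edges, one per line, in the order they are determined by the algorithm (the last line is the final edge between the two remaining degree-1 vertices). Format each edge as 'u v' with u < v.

Initial degrees: {1:1, 2:1, 3:2, 4:1, 5:3, 6:2, 7:2, 8:2}
Step 1: smallest deg-1 vertex = 1, p_1 = 8. Add edge {1,8}. Now deg[1]=0, deg[8]=1.
Step 2: smallest deg-1 vertex = 2, p_2 = 5. Add edge {2,5}. Now deg[2]=0, deg[5]=2.
Step 3: smallest deg-1 vertex = 4, p_3 = 5. Add edge {4,5}. Now deg[4]=0, deg[5]=1.
Step 4: smallest deg-1 vertex = 5, p_4 = 7. Add edge {5,7}. Now deg[5]=0, deg[7]=1.
Step 5: smallest deg-1 vertex = 7, p_5 = 3. Add edge {3,7}. Now deg[7]=0, deg[3]=1.
Step 6: smallest deg-1 vertex = 3, p_6 = 6. Add edge {3,6}. Now deg[3]=0, deg[6]=1.
Final: two remaining deg-1 vertices are 6, 8. Add edge {6,8}.

Answer: 1 8
2 5
4 5
5 7
3 7
3 6
6 8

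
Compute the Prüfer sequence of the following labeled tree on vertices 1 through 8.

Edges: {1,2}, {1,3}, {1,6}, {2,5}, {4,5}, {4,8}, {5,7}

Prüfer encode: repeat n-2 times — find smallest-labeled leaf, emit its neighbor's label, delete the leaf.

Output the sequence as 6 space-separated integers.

Step 1: leaves = {3,6,7,8}. Remove smallest leaf 3, emit neighbor 1.
Step 2: leaves = {6,7,8}. Remove smallest leaf 6, emit neighbor 1.
Step 3: leaves = {1,7,8}. Remove smallest leaf 1, emit neighbor 2.
Step 4: leaves = {2,7,8}. Remove smallest leaf 2, emit neighbor 5.
Step 5: leaves = {7,8}. Remove smallest leaf 7, emit neighbor 5.
Step 6: leaves = {5,8}. Remove smallest leaf 5, emit neighbor 4.
Done: 2 vertices remain (4, 8). Sequence = [1 1 2 5 5 4]

Answer: 1 1 2 5 5 4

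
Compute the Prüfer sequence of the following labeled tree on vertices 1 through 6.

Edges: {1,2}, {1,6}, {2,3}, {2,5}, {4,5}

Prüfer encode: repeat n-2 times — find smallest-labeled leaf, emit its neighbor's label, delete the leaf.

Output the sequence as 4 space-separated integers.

Step 1: leaves = {3,4,6}. Remove smallest leaf 3, emit neighbor 2.
Step 2: leaves = {4,6}. Remove smallest leaf 4, emit neighbor 5.
Step 3: leaves = {5,6}. Remove smallest leaf 5, emit neighbor 2.
Step 4: leaves = {2,6}. Remove smallest leaf 2, emit neighbor 1.
Done: 2 vertices remain (1, 6). Sequence = [2 5 2 1]

Answer: 2 5 2 1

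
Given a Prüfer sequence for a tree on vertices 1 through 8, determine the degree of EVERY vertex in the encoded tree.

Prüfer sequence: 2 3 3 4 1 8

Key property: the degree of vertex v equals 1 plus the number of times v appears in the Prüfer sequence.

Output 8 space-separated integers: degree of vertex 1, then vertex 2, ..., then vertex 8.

Answer: 2 2 3 2 1 1 1 2

Derivation:
p_1 = 2: count[2] becomes 1
p_2 = 3: count[3] becomes 1
p_3 = 3: count[3] becomes 2
p_4 = 4: count[4] becomes 1
p_5 = 1: count[1] becomes 1
p_6 = 8: count[8] becomes 1
Degrees (1 + count): deg[1]=1+1=2, deg[2]=1+1=2, deg[3]=1+2=3, deg[4]=1+1=2, deg[5]=1+0=1, deg[6]=1+0=1, deg[7]=1+0=1, deg[8]=1+1=2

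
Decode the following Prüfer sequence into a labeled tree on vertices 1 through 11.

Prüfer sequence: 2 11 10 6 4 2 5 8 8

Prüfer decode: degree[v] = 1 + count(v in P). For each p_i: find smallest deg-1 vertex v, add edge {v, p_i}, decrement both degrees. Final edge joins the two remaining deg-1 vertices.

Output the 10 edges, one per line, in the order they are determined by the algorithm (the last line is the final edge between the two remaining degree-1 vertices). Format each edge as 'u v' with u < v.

Answer: 1 2
3 11
7 10
6 9
4 6
2 4
2 5
5 8
8 10
8 11

Derivation:
Initial degrees: {1:1, 2:3, 3:1, 4:2, 5:2, 6:2, 7:1, 8:3, 9:1, 10:2, 11:2}
Step 1: smallest deg-1 vertex = 1, p_1 = 2. Add edge {1,2}. Now deg[1]=0, deg[2]=2.
Step 2: smallest deg-1 vertex = 3, p_2 = 11. Add edge {3,11}. Now deg[3]=0, deg[11]=1.
Step 3: smallest deg-1 vertex = 7, p_3 = 10. Add edge {7,10}. Now deg[7]=0, deg[10]=1.
Step 4: smallest deg-1 vertex = 9, p_4 = 6. Add edge {6,9}. Now deg[9]=0, deg[6]=1.
Step 5: smallest deg-1 vertex = 6, p_5 = 4. Add edge {4,6}. Now deg[6]=0, deg[4]=1.
Step 6: smallest deg-1 vertex = 4, p_6 = 2. Add edge {2,4}. Now deg[4]=0, deg[2]=1.
Step 7: smallest deg-1 vertex = 2, p_7 = 5. Add edge {2,5}. Now deg[2]=0, deg[5]=1.
Step 8: smallest deg-1 vertex = 5, p_8 = 8. Add edge {5,8}. Now deg[5]=0, deg[8]=2.
Step 9: smallest deg-1 vertex = 10, p_9 = 8. Add edge {8,10}. Now deg[10]=0, deg[8]=1.
Final: two remaining deg-1 vertices are 8, 11. Add edge {8,11}.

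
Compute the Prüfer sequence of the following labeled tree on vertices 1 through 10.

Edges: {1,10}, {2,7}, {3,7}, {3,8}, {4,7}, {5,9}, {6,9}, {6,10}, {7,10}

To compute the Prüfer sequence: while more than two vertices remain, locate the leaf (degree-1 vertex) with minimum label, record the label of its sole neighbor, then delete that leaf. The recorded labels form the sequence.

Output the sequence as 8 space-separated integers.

Step 1: leaves = {1,2,4,5,8}. Remove smallest leaf 1, emit neighbor 10.
Step 2: leaves = {2,4,5,8}. Remove smallest leaf 2, emit neighbor 7.
Step 3: leaves = {4,5,8}. Remove smallest leaf 4, emit neighbor 7.
Step 4: leaves = {5,8}. Remove smallest leaf 5, emit neighbor 9.
Step 5: leaves = {8,9}. Remove smallest leaf 8, emit neighbor 3.
Step 6: leaves = {3,9}. Remove smallest leaf 3, emit neighbor 7.
Step 7: leaves = {7,9}. Remove smallest leaf 7, emit neighbor 10.
Step 8: leaves = {9,10}. Remove smallest leaf 9, emit neighbor 6.
Done: 2 vertices remain (6, 10). Sequence = [10 7 7 9 3 7 10 6]

Answer: 10 7 7 9 3 7 10 6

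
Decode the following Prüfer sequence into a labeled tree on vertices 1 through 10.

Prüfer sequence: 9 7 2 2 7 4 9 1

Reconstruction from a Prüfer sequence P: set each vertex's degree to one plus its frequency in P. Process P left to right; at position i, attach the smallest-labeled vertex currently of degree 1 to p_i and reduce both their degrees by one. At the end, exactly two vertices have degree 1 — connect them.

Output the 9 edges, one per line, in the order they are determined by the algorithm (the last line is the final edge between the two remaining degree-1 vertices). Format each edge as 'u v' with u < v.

Initial degrees: {1:2, 2:3, 3:1, 4:2, 5:1, 6:1, 7:3, 8:1, 9:3, 10:1}
Step 1: smallest deg-1 vertex = 3, p_1 = 9. Add edge {3,9}. Now deg[3]=0, deg[9]=2.
Step 2: smallest deg-1 vertex = 5, p_2 = 7. Add edge {5,7}. Now deg[5]=0, deg[7]=2.
Step 3: smallest deg-1 vertex = 6, p_3 = 2. Add edge {2,6}. Now deg[6]=0, deg[2]=2.
Step 4: smallest deg-1 vertex = 8, p_4 = 2. Add edge {2,8}. Now deg[8]=0, deg[2]=1.
Step 5: smallest deg-1 vertex = 2, p_5 = 7. Add edge {2,7}. Now deg[2]=0, deg[7]=1.
Step 6: smallest deg-1 vertex = 7, p_6 = 4. Add edge {4,7}. Now deg[7]=0, deg[4]=1.
Step 7: smallest deg-1 vertex = 4, p_7 = 9. Add edge {4,9}. Now deg[4]=0, deg[9]=1.
Step 8: smallest deg-1 vertex = 9, p_8 = 1. Add edge {1,9}. Now deg[9]=0, deg[1]=1.
Final: two remaining deg-1 vertices are 1, 10. Add edge {1,10}.

Answer: 3 9
5 7
2 6
2 8
2 7
4 7
4 9
1 9
1 10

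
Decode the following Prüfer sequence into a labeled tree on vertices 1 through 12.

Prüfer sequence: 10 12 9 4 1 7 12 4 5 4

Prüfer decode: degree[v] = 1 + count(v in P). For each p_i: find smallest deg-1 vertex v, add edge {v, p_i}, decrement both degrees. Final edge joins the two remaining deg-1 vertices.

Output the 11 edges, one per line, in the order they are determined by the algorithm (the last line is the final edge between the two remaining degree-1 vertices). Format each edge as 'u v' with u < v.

Initial degrees: {1:2, 2:1, 3:1, 4:4, 5:2, 6:1, 7:2, 8:1, 9:2, 10:2, 11:1, 12:3}
Step 1: smallest deg-1 vertex = 2, p_1 = 10. Add edge {2,10}. Now deg[2]=0, deg[10]=1.
Step 2: smallest deg-1 vertex = 3, p_2 = 12. Add edge {3,12}. Now deg[3]=0, deg[12]=2.
Step 3: smallest deg-1 vertex = 6, p_3 = 9. Add edge {6,9}. Now deg[6]=0, deg[9]=1.
Step 4: smallest deg-1 vertex = 8, p_4 = 4. Add edge {4,8}. Now deg[8]=0, deg[4]=3.
Step 5: smallest deg-1 vertex = 9, p_5 = 1. Add edge {1,9}. Now deg[9]=0, deg[1]=1.
Step 6: smallest deg-1 vertex = 1, p_6 = 7. Add edge {1,7}. Now deg[1]=0, deg[7]=1.
Step 7: smallest deg-1 vertex = 7, p_7 = 12. Add edge {7,12}. Now deg[7]=0, deg[12]=1.
Step 8: smallest deg-1 vertex = 10, p_8 = 4. Add edge {4,10}. Now deg[10]=0, deg[4]=2.
Step 9: smallest deg-1 vertex = 11, p_9 = 5. Add edge {5,11}. Now deg[11]=0, deg[5]=1.
Step 10: smallest deg-1 vertex = 5, p_10 = 4. Add edge {4,5}. Now deg[5]=0, deg[4]=1.
Final: two remaining deg-1 vertices are 4, 12. Add edge {4,12}.

Answer: 2 10
3 12
6 9
4 8
1 9
1 7
7 12
4 10
5 11
4 5
4 12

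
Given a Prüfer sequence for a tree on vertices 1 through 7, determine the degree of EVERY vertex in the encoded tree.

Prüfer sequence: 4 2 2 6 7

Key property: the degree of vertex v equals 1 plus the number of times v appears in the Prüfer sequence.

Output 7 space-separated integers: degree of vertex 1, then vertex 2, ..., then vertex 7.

p_1 = 4: count[4] becomes 1
p_2 = 2: count[2] becomes 1
p_3 = 2: count[2] becomes 2
p_4 = 6: count[6] becomes 1
p_5 = 7: count[7] becomes 1
Degrees (1 + count): deg[1]=1+0=1, deg[2]=1+2=3, deg[3]=1+0=1, deg[4]=1+1=2, deg[5]=1+0=1, deg[6]=1+1=2, deg[7]=1+1=2

Answer: 1 3 1 2 1 2 2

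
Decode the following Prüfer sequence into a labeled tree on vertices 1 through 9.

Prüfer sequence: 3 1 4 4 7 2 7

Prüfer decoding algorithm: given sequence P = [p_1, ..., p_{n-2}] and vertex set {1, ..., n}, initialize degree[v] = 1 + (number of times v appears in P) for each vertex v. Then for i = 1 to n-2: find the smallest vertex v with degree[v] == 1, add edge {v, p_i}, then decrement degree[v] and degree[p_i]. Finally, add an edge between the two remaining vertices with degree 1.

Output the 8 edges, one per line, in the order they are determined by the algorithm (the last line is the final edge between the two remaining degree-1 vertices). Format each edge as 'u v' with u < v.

Answer: 3 5
1 3
1 4
4 6
4 7
2 8
2 7
7 9

Derivation:
Initial degrees: {1:2, 2:2, 3:2, 4:3, 5:1, 6:1, 7:3, 8:1, 9:1}
Step 1: smallest deg-1 vertex = 5, p_1 = 3. Add edge {3,5}. Now deg[5]=0, deg[3]=1.
Step 2: smallest deg-1 vertex = 3, p_2 = 1. Add edge {1,3}. Now deg[3]=0, deg[1]=1.
Step 3: smallest deg-1 vertex = 1, p_3 = 4. Add edge {1,4}. Now deg[1]=0, deg[4]=2.
Step 4: smallest deg-1 vertex = 6, p_4 = 4. Add edge {4,6}. Now deg[6]=0, deg[4]=1.
Step 5: smallest deg-1 vertex = 4, p_5 = 7. Add edge {4,7}. Now deg[4]=0, deg[7]=2.
Step 6: smallest deg-1 vertex = 8, p_6 = 2. Add edge {2,8}. Now deg[8]=0, deg[2]=1.
Step 7: smallest deg-1 vertex = 2, p_7 = 7. Add edge {2,7}. Now deg[2]=0, deg[7]=1.
Final: two remaining deg-1 vertices are 7, 9. Add edge {7,9}.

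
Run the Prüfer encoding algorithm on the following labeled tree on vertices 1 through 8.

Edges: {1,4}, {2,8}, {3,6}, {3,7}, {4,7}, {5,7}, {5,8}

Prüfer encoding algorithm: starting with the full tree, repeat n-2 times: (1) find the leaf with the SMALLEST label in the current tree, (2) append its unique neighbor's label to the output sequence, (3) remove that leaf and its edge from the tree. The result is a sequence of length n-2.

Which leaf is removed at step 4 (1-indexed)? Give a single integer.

Answer: 6

Derivation:
Step 1: current leaves = {1,2,6}. Remove leaf 1 (neighbor: 4).
Step 2: current leaves = {2,4,6}. Remove leaf 2 (neighbor: 8).
Step 3: current leaves = {4,6,8}. Remove leaf 4 (neighbor: 7).
Step 4: current leaves = {6,8}. Remove leaf 6 (neighbor: 3).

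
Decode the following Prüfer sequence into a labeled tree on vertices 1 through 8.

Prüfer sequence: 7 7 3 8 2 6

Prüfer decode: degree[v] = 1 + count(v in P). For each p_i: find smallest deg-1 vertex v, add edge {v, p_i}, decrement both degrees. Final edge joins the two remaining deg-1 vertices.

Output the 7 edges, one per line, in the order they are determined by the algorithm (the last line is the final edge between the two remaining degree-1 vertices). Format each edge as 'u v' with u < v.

Answer: 1 7
4 7
3 5
3 8
2 7
2 6
6 8

Derivation:
Initial degrees: {1:1, 2:2, 3:2, 4:1, 5:1, 6:2, 7:3, 8:2}
Step 1: smallest deg-1 vertex = 1, p_1 = 7. Add edge {1,7}. Now deg[1]=0, deg[7]=2.
Step 2: smallest deg-1 vertex = 4, p_2 = 7. Add edge {4,7}. Now deg[4]=0, deg[7]=1.
Step 3: smallest deg-1 vertex = 5, p_3 = 3. Add edge {3,5}. Now deg[5]=0, deg[3]=1.
Step 4: smallest deg-1 vertex = 3, p_4 = 8. Add edge {3,8}. Now deg[3]=0, deg[8]=1.
Step 5: smallest deg-1 vertex = 7, p_5 = 2. Add edge {2,7}. Now deg[7]=0, deg[2]=1.
Step 6: smallest deg-1 vertex = 2, p_6 = 6. Add edge {2,6}. Now deg[2]=0, deg[6]=1.
Final: two remaining deg-1 vertices are 6, 8. Add edge {6,8}.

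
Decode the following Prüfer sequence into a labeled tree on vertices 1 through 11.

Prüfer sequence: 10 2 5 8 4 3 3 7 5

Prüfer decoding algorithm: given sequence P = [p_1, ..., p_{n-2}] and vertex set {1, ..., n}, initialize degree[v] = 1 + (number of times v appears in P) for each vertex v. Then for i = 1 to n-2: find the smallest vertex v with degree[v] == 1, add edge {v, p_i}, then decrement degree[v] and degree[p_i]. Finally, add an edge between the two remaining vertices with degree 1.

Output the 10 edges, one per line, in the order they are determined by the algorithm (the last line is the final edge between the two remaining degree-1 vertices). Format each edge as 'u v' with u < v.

Answer: 1 10
2 6
2 5
8 9
4 8
3 4
3 10
3 7
5 7
5 11

Derivation:
Initial degrees: {1:1, 2:2, 3:3, 4:2, 5:3, 6:1, 7:2, 8:2, 9:1, 10:2, 11:1}
Step 1: smallest deg-1 vertex = 1, p_1 = 10. Add edge {1,10}. Now deg[1]=0, deg[10]=1.
Step 2: smallest deg-1 vertex = 6, p_2 = 2. Add edge {2,6}. Now deg[6]=0, deg[2]=1.
Step 3: smallest deg-1 vertex = 2, p_3 = 5. Add edge {2,5}. Now deg[2]=0, deg[5]=2.
Step 4: smallest deg-1 vertex = 9, p_4 = 8. Add edge {8,9}. Now deg[9]=0, deg[8]=1.
Step 5: smallest deg-1 vertex = 8, p_5 = 4. Add edge {4,8}. Now deg[8]=0, deg[4]=1.
Step 6: smallest deg-1 vertex = 4, p_6 = 3. Add edge {3,4}. Now deg[4]=0, deg[3]=2.
Step 7: smallest deg-1 vertex = 10, p_7 = 3. Add edge {3,10}. Now deg[10]=0, deg[3]=1.
Step 8: smallest deg-1 vertex = 3, p_8 = 7. Add edge {3,7}. Now deg[3]=0, deg[7]=1.
Step 9: smallest deg-1 vertex = 7, p_9 = 5. Add edge {5,7}. Now deg[7]=0, deg[5]=1.
Final: two remaining deg-1 vertices are 5, 11. Add edge {5,11}.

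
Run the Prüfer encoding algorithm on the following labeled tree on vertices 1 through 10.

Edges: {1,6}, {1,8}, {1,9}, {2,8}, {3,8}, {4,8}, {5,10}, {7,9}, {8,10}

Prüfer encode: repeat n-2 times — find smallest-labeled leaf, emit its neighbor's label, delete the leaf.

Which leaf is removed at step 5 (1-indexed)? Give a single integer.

Step 1: current leaves = {2,3,4,5,6,7}. Remove leaf 2 (neighbor: 8).
Step 2: current leaves = {3,4,5,6,7}. Remove leaf 3 (neighbor: 8).
Step 3: current leaves = {4,5,6,7}. Remove leaf 4 (neighbor: 8).
Step 4: current leaves = {5,6,7}. Remove leaf 5 (neighbor: 10).
Step 5: current leaves = {6,7,10}. Remove leaf 6 (neighbor: 1).

Answer: 6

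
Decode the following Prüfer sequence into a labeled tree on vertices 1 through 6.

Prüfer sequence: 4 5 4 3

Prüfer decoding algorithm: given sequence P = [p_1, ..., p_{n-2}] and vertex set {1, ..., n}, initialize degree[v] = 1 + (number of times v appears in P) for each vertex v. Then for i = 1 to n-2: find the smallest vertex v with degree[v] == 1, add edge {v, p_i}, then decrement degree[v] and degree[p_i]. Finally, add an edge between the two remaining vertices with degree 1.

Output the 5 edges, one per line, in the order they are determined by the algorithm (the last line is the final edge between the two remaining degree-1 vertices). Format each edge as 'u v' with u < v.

Answer: 1 4
2 5
4 5
3 4
3 6

Derivation:
Initial degrees: {1:1, 2:1, 3:2, 4:3, 5:2, 6:1}
Step 1: smallest deg-1 vertex = 1, p_1 = 4. Add edge {1,4}. Now deg[1]=0, deg[4]=2.
Step 2: smallest deg-1 vertex = 2, p_2 = 5. Add edge {2,5}. Now deg[2]=0, deg[5]=1.
Step 3: smallest deg-1 vertex = 5, p_3 = 4. Add edge {4,5}. Now deg[5]=0, deg[4]=1.
Step 4: smallest deg-1 vertex = 4, p_4 = 3. Add edge {3,4}. Now deg[4]=0, deg[3]=1.
Final: two remaining deg-1 vertices are 3, 6. Add edge {3,6}.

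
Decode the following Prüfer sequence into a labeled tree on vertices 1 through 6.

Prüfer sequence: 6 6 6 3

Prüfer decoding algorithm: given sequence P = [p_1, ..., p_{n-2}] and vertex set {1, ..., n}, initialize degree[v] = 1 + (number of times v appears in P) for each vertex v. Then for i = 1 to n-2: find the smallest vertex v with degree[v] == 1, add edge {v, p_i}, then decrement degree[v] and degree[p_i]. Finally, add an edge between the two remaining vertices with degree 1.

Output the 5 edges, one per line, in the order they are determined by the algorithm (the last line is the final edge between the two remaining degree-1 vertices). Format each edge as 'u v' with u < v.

Initial degrees: {1:1, 2:1, 3:2, 4:1, 5:1, 6:4}
Step 1: smallest deg-1 vertex = 1, p_1 = 6. Add edge {1,6}. Now deg[1]=0, deg[6]=3.
Step 2: smallest deg-1 vertex = 2, p_2 = 6. Add edge {2,6}. Now deg[2]=0, deg[6]=2.
Step 3: smallest deg-1 vertex = 4, p_3 = 6. Add edge {4,6}. Now deg[4]=0, deg[6]=1.
Step 4: smallest deg-1 vertex = 5, p_4 = 3. Add edge {3,5}. Now deg[5]=0, deg[3]=1.
Final: two remaining deg-1 vertices are 3, 6. Add edge {3,6}.

Answer: 1 6
2 6
4 6
3 5
3 6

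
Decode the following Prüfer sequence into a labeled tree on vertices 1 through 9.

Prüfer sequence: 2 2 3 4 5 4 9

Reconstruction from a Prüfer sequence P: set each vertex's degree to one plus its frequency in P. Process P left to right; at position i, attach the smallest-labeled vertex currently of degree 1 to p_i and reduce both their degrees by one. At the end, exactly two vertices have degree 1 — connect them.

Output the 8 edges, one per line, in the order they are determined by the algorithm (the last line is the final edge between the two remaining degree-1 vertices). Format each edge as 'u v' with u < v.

Answer: 1 2
2 6
2 3
3 4
5 7
4 5
4 9
8 9

Derivation:
Initial degrees: {1:1, 2:3, 3:2, 4:3, 5:2, 6:1, 7:1, 8:1, 9:2}
Step 1: smallest deg-1 vertex = 1, p_1 = 2. Add edge {1,2}. Now deg[1]=0, deg[2]=2.
Step 2: smallest deg-1 vertex = 6, p_2 = 2. Add edge {2,6}. Now deg[6]=0, deg[2]=1.
Step 3: smallest deg-1 vertex = 2, p_3 = 3. Add edge {2,3}. Now deg[2]=0, deg[3]=1.
Step 4: smallest deg-1 vertex = 3, p_4 = 4. Add edge {3,4}. Now deg[3]=0, deg[4]=2.
Step 5: smallest deg-1 vertex = 7, p_5 = 5. Add edge {5,7}. Now deg[7]=0, deg[5]=1.
Step 6: smallest deg-1 vertex = 5, p_6 = 4. Add edge {4,5}. Now deg[5]=0, deg[4]=1.
Step 7: smallest deg-1 vertex = 4, p_7 = 9. Add edge {4,9}. Now deg[4]=0, deg[9]=1.
Final: two remaining deg-1 vertices are 8, 9. Add edge {8,9}.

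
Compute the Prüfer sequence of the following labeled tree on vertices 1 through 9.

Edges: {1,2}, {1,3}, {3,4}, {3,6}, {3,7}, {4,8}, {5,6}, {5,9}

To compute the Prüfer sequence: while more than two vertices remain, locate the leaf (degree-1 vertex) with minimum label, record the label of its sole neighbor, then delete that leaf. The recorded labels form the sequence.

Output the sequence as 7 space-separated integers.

Step 1: leaves = {2,7,8,9}. Remove smallest leaf 2, emit neighbor 1.
Step 2: leaves = {1,7,8,9}. Remove smallest leaf 1, emit neighbor 3.
Step 3: leaves = {7,8,9}. Remove smallest leaf 7, emit neighbor 3.
Step 4: leaves = {8,9}. Remove smallest leaf 8, emit neighbor 4.
Step 5: leaves = {4,9}. Remove smallest leaf 4, emit neighbor 3.
Step 6: leaves = {3,9}. Remove smallest leaf 3, emit neighbor 6.
Step 7: leaves = {6,9}. Remove smallest leaf 6, emit neighbor 5.
Done: 2 vertices remain (5, 9). Sequence = [1 3 3 4 3 6 5]

Answer: 1 3 3 4 3 6 5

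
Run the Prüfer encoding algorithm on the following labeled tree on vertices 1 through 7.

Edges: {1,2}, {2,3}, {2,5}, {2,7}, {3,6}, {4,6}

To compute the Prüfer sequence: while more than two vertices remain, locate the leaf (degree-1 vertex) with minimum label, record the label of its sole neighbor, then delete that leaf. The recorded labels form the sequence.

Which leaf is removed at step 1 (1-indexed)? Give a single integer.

Answer: 1

Derivation:
Step 1: current leaves = {1,4,5,7}. Remove leaf 1 (neighbor: 2).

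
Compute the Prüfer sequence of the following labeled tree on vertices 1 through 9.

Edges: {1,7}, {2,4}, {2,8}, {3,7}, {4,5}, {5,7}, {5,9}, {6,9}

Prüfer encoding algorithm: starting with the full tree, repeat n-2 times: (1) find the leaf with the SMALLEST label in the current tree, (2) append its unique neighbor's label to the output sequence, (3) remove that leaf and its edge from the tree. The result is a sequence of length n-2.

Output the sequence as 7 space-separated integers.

Step 1: leaves = {1,3,6,8}. Remove smallest leaf 1, emit neighbor 7.
Step 2: leaves = {3,6,8}. Remove smallest leaf 3, emit neighbor 7.
Step 3: leaves = {6,7,8}. Remove smallest leaf 6, emit neighbor 9.
Step 4: leaves = {7,8,9}. Remove smallest leaf 7, emit neighbor 5.
Step 5: leaves = {8,9}. Remove smallest leaf 8, emit neighbor 2.
Step 6: leaves = {2,9}. Remove smallest leaf 2, emit neighbor 4.
Step 7: leaves = {4,9}. Remove smallest leaf 4, emit neighbor 5.
Done: 2 vertices remain (5, 9). Sequence = [7 7 9 5 2 4 5]

Answer: 7 7 9 5 2 4 5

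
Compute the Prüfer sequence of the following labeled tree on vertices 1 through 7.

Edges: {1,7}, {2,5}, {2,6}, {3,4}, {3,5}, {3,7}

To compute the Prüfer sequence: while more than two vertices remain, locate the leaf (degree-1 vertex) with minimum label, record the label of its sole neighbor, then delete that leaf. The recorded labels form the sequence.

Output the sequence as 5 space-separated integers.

Answer: 7 3 2 5 3

Derivation:
Step 1: leaves = {1,4,6}. Remove smallest leaf 1, emit neighbor 7.
Step 2: leaves = {4,6,7}. Remove smallest leaf 4, emit neighbor 3.
Step 3: leaves = {6,7}. Remove smallest leaf 6, emit neighbor 2.
Step 4: leaves = {2,7}. Remove smallest leaf 2, emit neighbor 5.
Step 5: leaves = {5,7}. Remove smallest leaf 5, emit neighbor 3.
Done: 2 vertices remain (3, 7). Sequence = [7 3 2 5 3]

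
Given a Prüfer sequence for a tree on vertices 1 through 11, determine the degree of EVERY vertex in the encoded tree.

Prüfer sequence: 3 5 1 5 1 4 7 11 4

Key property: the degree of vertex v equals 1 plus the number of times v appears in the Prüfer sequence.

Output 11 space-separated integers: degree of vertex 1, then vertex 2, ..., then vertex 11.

p_1 = 3: count[3] becomes 1
p_2 = 5: count[5] becomes 1
p_3 = 1: count[1] becomes 1
p_4 = 5: count[5] becomes 2
p_5 = 1: count[1] becomes 2
p_6 = 4: count[4] becomes 1
p_7 = 7: count[7] becomes 1
p_8 = 11: count[11] becomes 1
p_9 = 4: count[4] becomes 2
Degrees (1 + count): deg[1]=1+2=3, deg[2]=1+0=1, deg[3]=1+1=2, deg[4]=1+2=3, deg[5]=1+2=3, deg[6]=1+0=1, deg[7]=1+1=2, deg[8]=1+0=1, deg[9]=1+0=1, deg[10]=1+0=1, deg[11]=1+1=2

Answer: 3 1 2 3 3 1 2 1 1 1 2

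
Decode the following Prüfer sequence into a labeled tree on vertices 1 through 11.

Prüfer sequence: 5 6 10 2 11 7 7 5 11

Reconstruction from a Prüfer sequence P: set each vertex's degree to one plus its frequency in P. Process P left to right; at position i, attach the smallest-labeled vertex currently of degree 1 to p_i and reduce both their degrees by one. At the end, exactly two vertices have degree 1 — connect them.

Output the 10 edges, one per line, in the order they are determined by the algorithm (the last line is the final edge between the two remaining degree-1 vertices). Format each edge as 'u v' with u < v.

Initial degrees: {1:1, 2:2, 3:1, 4:1, 5:3, 6:2, 7:3, 8:1, 9:1, 10:2, 11:3}
Step 1: smallest deg-1 vertex = 1, p_1 = 5. Add edge {1,5}. Now deg[1]=0, deg[5]=2.
Step 2: smallest deg-1 vertex = 3, p_2 = 6. Add edge {3,6}. Now deg[3]=0, deg[6]=1.
Step 3: smallest deg-1 vertex = 4, p_3 = 10. Add edge {4,10}. Now deg[4]=0, deg[10]=1.
Step 4: smallest deg-1 vertex = 6, p_4 = 2. Add edge {2,6}. Now deg[6]=0, deg[2]=1.
Step 5: smallest deg-1 vertex = 2, p_5 = 11. Add edge {2,11}. Now deg[2]=0, deg[11]=2.
Step 6: smallest deg-1 vertex = 8, p_6 = 7. Add edge {7,8}. Now deg[8]=0, deg[7]=2.
Step 7: smallest deg-1 vertex = 9, p_7 = 7. Add edge {7,9}. Now deg[9]=0, deg[7]=1.
Step 8: smallest deg-1 vertex = 7, p_8 = 5. Add edge {5,7}. Now deg[7]=0, deg[5]=1.
Step 9: smallest deg-1 vertex = 5, p_9 = 11. Add edge {5,11}. Now deg[5]=0, deg[11]=1.
Final: two remaining deg-1 vertices are 10, 11. Add edge {10,11}.

Answer: 1 5
3 6
4 10
2 6
2 11
7 8
7 9
5 7
5 11
10 11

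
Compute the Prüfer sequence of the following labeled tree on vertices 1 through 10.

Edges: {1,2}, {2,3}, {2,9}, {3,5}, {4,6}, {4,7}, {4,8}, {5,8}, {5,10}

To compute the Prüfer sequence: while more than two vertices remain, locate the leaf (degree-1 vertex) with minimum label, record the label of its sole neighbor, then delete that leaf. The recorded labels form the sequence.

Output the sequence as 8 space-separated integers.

Step 1: leaves = {1,6,7,9,10}. Remove smallest leaf 1, emit neighbor 2.
Step 2: leaves = {6,7,9,10}. Remove smallest leaf 6, emit neighbor 4.
Step 3: leaves = {7,9,10}. Remove smallest leaf 7, emit neighbor 4.
Step 4: leaves = {4,9,10}. Remove smallest leaf 4, emit neighbor 8.
Step 5: leaves = {8,9,10}. Remove smallest leaf 8, emit neighbor 5.
Step 6: leaves = {9,10}. Remove smallest leaf 9, emit neighbor 2.
Step 7: leaves = {2,10}. Remove smallest leaf 2, emit neighbor 3.
Step 8: leaves = {3,10}. Remove smallest leaf 3, emit neighbor 5.
Done: 2 vertices remain (5, 10). Sequence = [2 4 4 8 5 2 3 5]

Answer: 2 4 4 8 5 2 3 5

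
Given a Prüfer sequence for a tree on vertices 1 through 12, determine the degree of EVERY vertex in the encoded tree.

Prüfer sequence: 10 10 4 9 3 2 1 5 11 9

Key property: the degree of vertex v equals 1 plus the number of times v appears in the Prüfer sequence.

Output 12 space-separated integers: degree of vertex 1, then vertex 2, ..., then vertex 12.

Answer: 2 2 2 2 2 1 1 1 3 3 2 1

Derivation:
p_1 = 10: count[10] becomes 1
p_2 = 10: count[10] becomes 2
p_3 = 4: count[4] becomes 1
p_4 = 9: count[9] becomes 1
p_5 = 3: count[3] becomes 1
p_6 = 2: count[2] becomes 1
p_7 = 1: count[1] becomes 1
p_8 = 5: count[5] becomes 1
p_9 = 11: count[11] becomes 1
p_10 = 9: count[9] becomes 2
Degrees (1 + count): deg[1]=1+1=2, deg[2]=1+1=2, deg[3]=1+1=2, deg[4]=1+1=2, deg[5]=1+1=2, deg[6]=1+0=1, deg[7]=1+0=1, deg[8]=1+0=1, deg[9]=1+2=3, deg[10]=1+2=3, deg[11]=1+1=2, deg[12]=1+0=1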